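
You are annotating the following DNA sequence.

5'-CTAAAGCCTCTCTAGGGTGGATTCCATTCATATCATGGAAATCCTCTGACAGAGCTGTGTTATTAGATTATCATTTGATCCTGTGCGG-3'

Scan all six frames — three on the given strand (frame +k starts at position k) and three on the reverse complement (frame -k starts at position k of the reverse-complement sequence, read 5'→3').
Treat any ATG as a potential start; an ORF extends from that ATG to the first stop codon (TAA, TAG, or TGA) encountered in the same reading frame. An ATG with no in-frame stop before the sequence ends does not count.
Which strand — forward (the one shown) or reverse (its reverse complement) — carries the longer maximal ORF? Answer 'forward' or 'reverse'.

reverse

Reverse complement (5'→3'): CCGCACAGGATCAAATGATAATCTAATAACACAGCTCTGTCAGAGGATTTCCATGATATGAATGGAATCCACCCTAGAGAGGCTTTAG
Frame +1: CTA AAG CCT CTC TAG GGT GGA TTC CAT TCA TAT CAT GGA AAT CCT CTG ACA GAG CTG TGT TAT TAG ATT ATC ATT TGA TCC TGT GCG — no ATG→stop ORF.
Frame +2: TAA AGC CTC TCT AGG GTG GAT TCC ATT CAT ATC ATG GAA ATC CTC TGA CAG AGC TGT GTT ATT AGA TTA TCA TTT GAT CCT GTG CGG — ATG at 35, stop TGA at 47 → 15 nt.
Frame +3: AAA GCC TCT CTA GGG TGG ATT CCA TTC ATA TCA TGG AAA TCC TCT GAC AGA GCT GTG TTA TTA GAT TAT CAT TTG ATC CTG TGC — no ATG→stop ORF.
Frame -1: CCG CAC AGG ATC AAA TGA TAA TCT AAT AAC ACA GCT CTG TCA GAG GAT TTC CAT GAT ATG AAT GGA ATC CAC CCT AGA GAG GCT TTA — no ATG→stop ORF.
Frame -2: CGC ACA GGA TCA AAT GAT AAT CTA ATA ACA CAG CTC TGT CAG AGG ATT TCC ATG ATA TGA ATG GAA TCC ACC CTA GAG AGG CTT TAG — ATG at 53, stop TGA at 59 → 9 nt; ATG at 62, stop TAG at 86 → 27 nt.
Frame -3: GCA CAG GAT CAA ATG ATA ATC TAA TAA CAC AGC TCT GTC AGA GGA TTT CCA TGA TAT GAA TGG AAT CCA CCC TAG AGA GGC TTT — ATG at 15, stop TAA at 24 → 12 nt.
Forward-strand max 15 nt; reverse-strand max 27 nt. The reverse strand has the longer ORF.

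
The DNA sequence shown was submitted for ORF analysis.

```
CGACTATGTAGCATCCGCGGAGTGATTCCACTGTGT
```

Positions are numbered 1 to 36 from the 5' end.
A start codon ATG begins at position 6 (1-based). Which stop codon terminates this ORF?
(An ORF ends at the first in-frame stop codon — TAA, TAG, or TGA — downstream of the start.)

Codons from position 6: ATG (6–8), TAG (9–11).
The first in-frame stop codon is TAG.

TAG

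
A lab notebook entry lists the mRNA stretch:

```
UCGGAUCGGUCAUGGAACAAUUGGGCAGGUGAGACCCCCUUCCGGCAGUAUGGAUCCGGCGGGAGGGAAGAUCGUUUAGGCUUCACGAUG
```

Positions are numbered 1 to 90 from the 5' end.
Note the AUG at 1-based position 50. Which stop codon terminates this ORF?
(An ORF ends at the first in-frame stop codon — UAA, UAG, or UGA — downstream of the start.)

UAG

Codons from position 50: AUG (50–52), GAU (53–55), CCG (56–58), GCG (59–61), GGA (62–64), GGG (65–67), AAG (68–70), AUC (71–73), GUU (74–76), UAG (77–79).
The first in-frame stop codon is UAG.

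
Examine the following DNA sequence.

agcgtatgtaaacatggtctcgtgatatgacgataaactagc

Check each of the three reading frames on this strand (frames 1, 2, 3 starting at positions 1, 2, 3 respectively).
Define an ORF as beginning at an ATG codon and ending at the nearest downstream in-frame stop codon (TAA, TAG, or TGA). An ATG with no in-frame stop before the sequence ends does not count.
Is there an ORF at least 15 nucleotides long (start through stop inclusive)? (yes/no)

Frame 1: AGC GTA TGT AAA CAT GGT CTC GTG ATA TGA CGA TAA ACT AGC — no ATG→stop ORF.
Frame 2: GCG TAT GTA AAC ATG GTC TCG TGA TAT GAC GAT AAA CTA — ATG at 14, stop TGA at 23 → 12 nt.
Frame 3: CGT ATG TAA ACA TGG TCT CGT GAT ATG ACG ATA AAC TAG — ATG at 6, stop TAA at 9 → 6 nt; ATG at 27, stop TAG at 39 → 15 nt.
Frame 3 has an ORF of 15 nucleotides (positions 27–41) ≥ 15, so yes.

yes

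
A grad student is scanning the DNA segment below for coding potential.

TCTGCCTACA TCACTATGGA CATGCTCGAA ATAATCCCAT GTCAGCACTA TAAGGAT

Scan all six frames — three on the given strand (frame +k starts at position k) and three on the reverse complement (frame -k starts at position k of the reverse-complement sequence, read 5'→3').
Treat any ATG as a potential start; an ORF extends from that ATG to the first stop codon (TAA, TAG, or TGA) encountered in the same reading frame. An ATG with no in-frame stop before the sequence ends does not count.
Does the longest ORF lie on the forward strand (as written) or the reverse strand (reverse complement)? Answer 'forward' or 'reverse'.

Reverse complement (5'→3'): ATCCTTATAGTGCTGACATGGGATTATTTCGAGCATGTCCATAGTGATGTAGGCAGA
Frame +1: TCT GCC TAC ATC ACT ATG GAC ATG CTC GAA ATA ATC CCA TGT CAG CAC TAT AAG GAT — no ATG→stop ORF.
Frame +2: CTG CCT ACA TCA CTA TGG ACA TGC TCG AAA TAA TCC CAT GTC AGC ACT ATA AGG — no ATG→stop ORF.
Frame +3: TGC CTA CAT CAC TAT GGA CAT GCT CGA AAT AAT CCC ATG TCA GCA CTA TAA GGA — ATG at 39, stop TAA at 51 → 15 nt.
Frame -1: ATC CTT ATA GTG CTG ACA TGG GAT TAT TTC GAG CAT GTC CAT AGT GAT GTA GGC AGA — no ATG→stop ORF.
Frame -2: TCC TTA TAG TGC TGA CAT GGG ATT ATT TCG AGC ATG TCC ATA GTG ATG TAG GCA — ATG at 35, stop TAG at 50 → 18 nt; ATG at 47, stop TAG at 50 → 6 nt.
Frame -3: CCT TAT AGT GCT GAC ATG GGA TTA TTT CGA GCA TGT CCA TAG TGA TGT AGG CAG — ATG at 18, stop TAG at 42 → 27 nt.
Forward-strand max 15 nt; reverse-strand max 27 nt. The reverse strand has the longer ORF.

reverse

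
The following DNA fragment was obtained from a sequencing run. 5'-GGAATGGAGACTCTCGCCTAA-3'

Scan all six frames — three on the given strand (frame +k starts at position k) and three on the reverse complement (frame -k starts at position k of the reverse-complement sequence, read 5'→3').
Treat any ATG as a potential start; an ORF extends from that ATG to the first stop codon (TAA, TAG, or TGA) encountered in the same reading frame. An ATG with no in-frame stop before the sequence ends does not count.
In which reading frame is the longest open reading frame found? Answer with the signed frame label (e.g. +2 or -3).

Reverse complement (5'→3'): TTAGGCGAGAGTCTCCATTCC
Frame +1: GGA ATG GAG ACT CTC GCC TAA — ATG at 4, stop TAA at 19 → 18 nt.
Frame +2: GAA TGG AGA CTC TCG CCT — no ATG→stop ORF.
Frame +3: AAT GGA GAC TCT CGC CTA — no ATG→stop ORF.
Frame -1: TTA GGC GAG AGT CTC CAT TCC — no ATG→stop ORF.
Frame -2: TAG GCG AGA GTC TCC ATT — no ATG→stop ORF.
Frame -3: AGG CGA GAG TCT CCA TTC — no ATG→stop ORF.
Longest ORF is 18 nt in frame +1 (positions 4–21).

+1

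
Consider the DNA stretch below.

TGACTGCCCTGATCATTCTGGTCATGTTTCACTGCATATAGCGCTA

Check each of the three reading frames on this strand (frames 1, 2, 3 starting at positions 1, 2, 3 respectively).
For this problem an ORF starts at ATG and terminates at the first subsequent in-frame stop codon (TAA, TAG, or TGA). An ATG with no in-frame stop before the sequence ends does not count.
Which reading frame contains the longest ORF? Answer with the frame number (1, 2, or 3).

Frame 1: TGA CTG CCC TGA TCA TTC TGG TCA TGT TTC ACT GCA TAT AGC GCT — no ATG→stop ORF.
Frame 2: GAC TGC CCT GAT CAT TCT GGT CAT GTT TCA CTG CAT ATA GCG CTA — no ATG→stop ORF.
Frame 3: ACT GCC CTG ATC ATT CTG GTC ATG TTT CAC TGC ATA TAG CGC — ATG at 24, stop TAG at 39 → 18 nt.
Longest ORF is 18 nt in frame 3 (positions 24–41).

3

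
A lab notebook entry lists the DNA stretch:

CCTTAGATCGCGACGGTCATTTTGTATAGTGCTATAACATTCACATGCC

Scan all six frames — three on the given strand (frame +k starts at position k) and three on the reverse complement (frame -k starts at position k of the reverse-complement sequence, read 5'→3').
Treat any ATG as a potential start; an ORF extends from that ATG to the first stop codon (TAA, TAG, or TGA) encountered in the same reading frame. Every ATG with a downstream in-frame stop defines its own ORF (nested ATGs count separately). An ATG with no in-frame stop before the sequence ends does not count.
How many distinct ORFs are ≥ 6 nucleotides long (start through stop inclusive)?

Reverse complement (5'→3'): GGCATGTGAATGTTATAGCACTATACAAAATGACCGTCGCGATCTAAGG
Frame +1: CCT TAG ATC GCG ACG GTC ATT TTG TAT AGT GCT ATA ACA TTC ACA TGC — no ATG→stop ORF.
Frame +2: CTT AGA TCG CGA CGG TCA TTT TGT ATA GTG CTA TAA CAT TCA CAT GCC — no ATG→stop ORF.
Frame +3: TTA GAT CGC GAC GGT CAT TTT GTA TAG TGC TAT AAC ATT CAC ATG — no ATG→stop ORF.
Frame -1: GGC ATG TGA ATG TTA TAG CAC TAT ACA AAA TGA CCG TCG CGA TCT AAG — ATG at 4, stop TGA at 7 → 6 nt; ATG at 10, stop TAG at 16 → 9 nt.
Frame -2: GCA TGT GAA TGT TAT AGC ACT ATA CAA AAT GAC CGT CGC GAT CTA AGG — no ATG→stop ORF.
Frame -3: CAT GTG AAT GTT ATA GCA CTA TAC AAA ATG ACC GTC GCG ATC TAA — ATG at 30, stop TAA at 45 → 18 nt.
ORFs ≥ 6 nucleotides: frame -1 4–9 (6 nucleotides), frame -1 10–18 (9 nucleotides), frame -3 30–47 (18 nucleotides). Count = 3.

3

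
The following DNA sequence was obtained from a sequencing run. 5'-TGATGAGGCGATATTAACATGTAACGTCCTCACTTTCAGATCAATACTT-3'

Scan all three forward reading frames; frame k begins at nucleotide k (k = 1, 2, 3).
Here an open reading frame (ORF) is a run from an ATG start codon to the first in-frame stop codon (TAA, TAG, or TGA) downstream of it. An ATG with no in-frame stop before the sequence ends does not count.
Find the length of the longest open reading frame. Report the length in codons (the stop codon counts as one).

5

Frame 1: TGA TGA GGC GAT ATT AAC ATG TAA CGT CCT CAC TTT CAG ATC AAT ACT — ATG at 19, stop TAA at 22 → 6 nt.
Frame 2: GAT GAG GCG ATA TTA ACA TGT AAC GTC CTC ACT TTC AGA TCA ATA CTT — no ATG→stop ORF.
Frame 3: ATG AGG CGA TAT TAA CAT GTA ACG TCC TCA CTT TCA GAT CAA TAC — ATG at 3, stop TAA at 15 → 15 nt.
Longest: frame 3, positions 3–17, 15 nt = 5 codons = 4 aa. → 5 codons.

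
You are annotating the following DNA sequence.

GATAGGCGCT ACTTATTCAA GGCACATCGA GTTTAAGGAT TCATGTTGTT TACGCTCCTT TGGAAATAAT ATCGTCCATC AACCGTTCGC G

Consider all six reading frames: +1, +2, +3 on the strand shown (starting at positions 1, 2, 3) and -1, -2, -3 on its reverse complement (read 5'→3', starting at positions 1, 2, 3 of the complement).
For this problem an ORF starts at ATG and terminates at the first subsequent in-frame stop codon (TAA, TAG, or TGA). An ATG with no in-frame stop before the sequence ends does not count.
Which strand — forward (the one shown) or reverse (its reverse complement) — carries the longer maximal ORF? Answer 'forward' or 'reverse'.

reverse

Reverse complement (5'→3'): CGCGAACGGTTGATGGACGATATTATTTCCAAAGGAGCGTAAACAACATGAATCCTTAAACTCGATGTGCCTTGAATAAGTAGCGCCTATC
Frame +1: GAT AGG CGC TAC TTA TTC AAG GCA CAT CGA GTT TAA GGA TTC ATG TTG TTT ACG CTC CTT TGG AAA TAA TAT CGT CCA TCA ACC GTT CGC — ATG at 43, stop TAA at 67 → 27 nt.
Frame +2: ATA GGC GCT ACT TAT TCA AGG CAC ATC GAG TTT AAG GAT TCA TGT TGT TTA CGC TCC TTT GGA AAT AAT ATC GTC CAT CAA CCG TTC GCG — no ATG→stop ORF.
Frame +3: TAG GCG CTA CTT ATT CAA GGC ACA TCG AGT TTA AGG ATT CAT GTT GTT TAC GCT CCT TTG GAA ATA ATA TCG TCC ATC AAC CGT TCG — no ATG→stop ORF.
Frame -1: CGC GAA CGG TTG ATG GAC GAT ATT ATT TCC AAA GGA GCG TAA ACA ACA TGA ATC CTT AAA CTC GAT GTG CCT TGA ATA AGT AGC GCC TAT — ATG at 13, stop TAA at 40 → 30 nt.
Frame -2: GCG AAC GGT TGA TGG ACG ATA TTA TTT CCA AAG GAG CGT AAA CAA CAT GAA TCC TTA AAC TCG ATG TGC CTT GAA TAA GTA GCG CCT ATC — ATG at 65, stop TAA at 77 → 15 nt.
Frame -3: CGA ACG GTT GAT GGA CGA TAT TAT TTC CAA AGG AGC GTA AAC AAC ATG AAT CCT TAA ACT CGA TGT GCC TTG AAT AAG TAG CGC CTA — ATG at 48, stop TAA at 57 → 12 nt.
Forward-strand max 27 nt; reverse-strand max 30 nt. The reverse strand has the longer ORF.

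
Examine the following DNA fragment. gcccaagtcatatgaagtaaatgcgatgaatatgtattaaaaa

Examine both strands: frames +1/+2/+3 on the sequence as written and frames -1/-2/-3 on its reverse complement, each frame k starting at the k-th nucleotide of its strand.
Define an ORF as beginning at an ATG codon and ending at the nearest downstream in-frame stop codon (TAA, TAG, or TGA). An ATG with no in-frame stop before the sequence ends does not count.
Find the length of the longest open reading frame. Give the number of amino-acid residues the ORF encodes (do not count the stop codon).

4

Reverse complement (5'→3'): TTTTTAATACATATTCATCGCATTTACTTCATATGACTTGGGC
Frame +1: GCC CAA GTC ATA TGA AGT AAA TGC GAT GAA TAT GTA TTA AAA — no ATG→stop ORF.
Frame +2: CCC AAG TCA TAT GAA GTA AAT GCG ATG AAT ATG TAT TAA AAA — ATG at 26, stop TAA at 38 → 15 nt; ATG at 32, stop TAA at 38 → 9 nt.
Frame +3: CCA AGT CAT ATG AAG TAA ATG CGA TGA ATA TGT ATT AAA — ATG at 12, stop TAA at 18 → 9 nt; ATG at 21, stop TGA at 27 → 9 nt.
Frame -1: TTT TTA ATA CAT ATT CAT CGC ATT TAC TTC ATA TGA CTT GGG — no ATG→stop ORF.
Frame -2: TTT TAA TAC ATA TTC ATC GCA TTT ACT TCA TAT GAC TTG GGC — no ATG→stop ORF.
Frame -3: TTT AAT ACA TAT TCA TCG CAT TTA CTT CAT ATG ACT TGG — no ATG→stop ORF.
Longest: frame +2, positions 26–40, 15 nt = 5 codons = 4 aa. → 4 amino acids.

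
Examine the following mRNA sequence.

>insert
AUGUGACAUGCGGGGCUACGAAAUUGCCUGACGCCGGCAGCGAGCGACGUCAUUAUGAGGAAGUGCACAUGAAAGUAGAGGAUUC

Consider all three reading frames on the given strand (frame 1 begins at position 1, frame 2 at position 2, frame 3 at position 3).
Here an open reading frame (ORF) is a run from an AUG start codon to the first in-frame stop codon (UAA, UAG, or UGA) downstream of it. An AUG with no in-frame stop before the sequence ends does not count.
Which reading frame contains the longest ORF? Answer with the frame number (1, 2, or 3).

2

Frame 1: AUG UGA CAU GCG GGG CUA CGA AAU UGC CUG ACG CCG GCA GCG AGC GAC GUC AUU AUG AGG AAG UGC ACA UGA AAG UAG AGG AUU — AUG at 1, stop UGA at 4 → 6 nt; AUG at 55, stop UGA at 70 → 18 nt.
Frame 2: UGU GAC AUG CGG GGC UAC GAA AUU GCC UGA CGC CGG CAG CGA GCG ACG UCA UUA UGA GGA AGU GCA CAU GAA AGU AGA GGA UUC — AUG at 8, stop UGA at 29 → 24 nt.
Frame 3: GUG ACA UGC GGG GCU ACG AAA UUG CCU GAC GCC GGC AGC GAG CGA CGU CAU UAU GAG GAA GUG CAC AUG AAA GUA GAG GAU — no AUG→stop ORF.
Longest ORF is 24 nt in frame 2 (positions 8–31).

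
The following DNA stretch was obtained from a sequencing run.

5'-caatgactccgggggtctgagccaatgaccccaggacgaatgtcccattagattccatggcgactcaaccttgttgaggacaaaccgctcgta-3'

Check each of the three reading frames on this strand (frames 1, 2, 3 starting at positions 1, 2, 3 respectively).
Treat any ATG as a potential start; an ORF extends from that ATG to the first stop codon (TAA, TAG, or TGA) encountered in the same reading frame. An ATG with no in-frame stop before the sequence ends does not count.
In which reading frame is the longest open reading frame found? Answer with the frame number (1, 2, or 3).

1

Frame 1: CAA TGA CTC CGG GGG TCT GAG CCA ATG ACC CCA GGA CGA ATG TCC CAT TAG ATT CCA TGG CGA CTC AAC CTT GTT GAG GAC AAA CCG CTC GTA — ATG at 25, stop TAG at 49 → 27 nt; ATG at 40, stop TAG at 49 → 12 nt.
Frame 2: AAT GAC TCC GGG GGT CTG AGC CAA TGA CCC CAG GAC GAA TGT CCC ATT AGA TTC CAT GGC GAC TCA ACC TTG TTG AGG ACA AAC CGC TCG — no ATG→stop ORF.
Frame 3: ATG ACT CCG GGG GTC TGA GCC AAT GAC CCC AGG ACG AAT GTC CCA TTA GAT TCC ATG GCG ACT CAA CCT TGT TGA GGA CAA ACC GCT CGT — ATG at 3, stop TGA at 18 → 18 nt; ATG at 57, stop TGA at 75 → 21 nt.
Longest ORF is 27 nt in frame 1 (positions 25–51).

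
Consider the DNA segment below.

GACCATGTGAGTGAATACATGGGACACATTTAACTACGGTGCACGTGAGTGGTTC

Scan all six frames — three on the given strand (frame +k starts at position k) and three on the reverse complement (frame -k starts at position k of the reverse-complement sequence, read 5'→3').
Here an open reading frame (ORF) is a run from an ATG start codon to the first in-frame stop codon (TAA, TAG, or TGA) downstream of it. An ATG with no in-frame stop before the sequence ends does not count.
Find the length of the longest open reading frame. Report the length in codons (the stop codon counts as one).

Reverse complement (5'→3'): GAACCACTCACGTGCACCGTAGTTAAATGTGTCCCATGTATTCACTCACATGGTC
Frame +1: GAC CAT GTG AGT GAA TAC ATG GGA CAC ATT TAA CTA CGG TGC ACG TGA GTG GTT — ATG at 19, stop TAA at 31 → 15 nt.
Frame +2: ACC ATG TGA GTG AAT ACA TGG GAC ACA TTT AAC TAC GGT GCA CGT GAG TGG TTC — ATG at 5, stop TGA at 8 → 6 nt.
Frame +3: CCA TGT GAG TGA ATA CAT GGG ACA CAT TTA ACT ACG GTG CAC GTG AGT GGT — no ATG→stop ORF.
Frame -1: GAA CCA CTC ACG TGC ACC GTA GTT AAA TGT GTC CCA TGT ATT CAC TCA CAT GGT — no ATG→stop ORF.
Frame -2: AAC CAC TCA CGT GCA CCG TAG TTA AAT GTG TCC CAT GTA TTC ACT CAC ATG GTC — no ATG→stop ORF.
Frame -3: ACC ACT CAC GTG CAC CGT AGT TAA ATG TGT CCC ATG TAT TCA CTC ACA TGG — no ATG→stop ORF.
Longest: frame +1, positions 19–33, 15 nt = 5 codons = 4 aa. → 5 codons.

5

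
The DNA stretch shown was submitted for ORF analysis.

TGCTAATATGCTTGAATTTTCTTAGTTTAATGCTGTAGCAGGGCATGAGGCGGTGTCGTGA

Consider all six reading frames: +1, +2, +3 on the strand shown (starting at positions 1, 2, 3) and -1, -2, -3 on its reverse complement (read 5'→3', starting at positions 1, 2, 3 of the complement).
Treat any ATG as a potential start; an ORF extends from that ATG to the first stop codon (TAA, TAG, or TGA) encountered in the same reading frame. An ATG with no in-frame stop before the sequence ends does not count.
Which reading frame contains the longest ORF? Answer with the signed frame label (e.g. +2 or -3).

+2

Reverse complement (5'→3'): TCACGACACCGCCTCATGCCCTGCTACAGCATTAAACTAAGAAAATTCAAGCATATTAGCA
Frame +1: TGC TAA TAT GCT TGA ATT TTC TTA GTT TAA TGC TGT AGC AGG GCA TGA GGC GGT GTC GTG — no ATG→stop ORF.
Frame +2: GCT AAT ATG CTT GAA TTT TCT TAG TTT AAT GCT GTA GCA GGG CAT GAG GCG GTG TCG TGA — ATG at 8, stop TAG at 23 → 18 nt.
Frame +3: CTA ATA TGC TTG AAT TTT CTT AGT TTA ATG CTG TAG CAG GGC ATG AGG CGG TGT CGT — ATG at 30, stop TAG at 36 → 9 nt.
Frame -1: TCA CGA CAC CGC CTC ATG CCC TGC TAC AGC ATT AAA CTA AGA AAA TTC AAG CAT ATT AGC — no ATG→stop ORF.
Frame -2: CAC GAC ACC GCC TCA TGC CCT GCT ACA GCA TTA AAC TAA GAA AAT TCA AGC ATA TTA GCA — no ATG→stop ORF.
Frame -3: ACG ACA CCG CCT CAT GCC CTG CTA CAG CAT TAA ACT AAG AAA ATT CAA GCA TAT TAG — no ATG→stop ORF.
Longest ORF is 18 nt in frame +2 (positions 8–25).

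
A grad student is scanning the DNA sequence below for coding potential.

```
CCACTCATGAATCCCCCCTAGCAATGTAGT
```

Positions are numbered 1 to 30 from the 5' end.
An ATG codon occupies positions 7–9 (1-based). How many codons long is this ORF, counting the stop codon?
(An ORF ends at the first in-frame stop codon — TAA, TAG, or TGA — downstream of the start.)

5

Codons from position 7: ATG (7–9), AAT (10–12), CCC (13–15), CCC (16–18), TAG (19–21).
TAG is the first in-frame stop; that's 5 codons including the stop.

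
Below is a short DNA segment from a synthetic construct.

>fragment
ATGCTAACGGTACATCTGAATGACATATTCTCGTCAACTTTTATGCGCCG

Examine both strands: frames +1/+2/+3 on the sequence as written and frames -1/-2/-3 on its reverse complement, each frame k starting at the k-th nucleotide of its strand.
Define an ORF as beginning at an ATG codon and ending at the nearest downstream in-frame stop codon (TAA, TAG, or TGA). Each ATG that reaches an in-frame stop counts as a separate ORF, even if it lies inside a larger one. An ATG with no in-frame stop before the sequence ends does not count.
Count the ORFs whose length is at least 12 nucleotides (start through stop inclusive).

Reverse complement (5'→3'): CGGCGCATAAAAGTTGACGAGAATATGTCATTCAGATGTACCGTTAGCAT
Frame +1: ATG CTA ACG GTA CAT CTG AAT GAC ATA TTC TCG TCA ACT TTT ATG CGC — no ATG→stop ORF.
Frame +2: TGC TAA CGG TAC ATC TGA ATG ACA TAT TCT CGT CAA CTT TTA TGC GCC — no ATG→stop ORF.
Frame +3: GCT AAC GGT ACA TCT GAA TGA CAT ATT CTC GTC AAC TTT TAT GCG CCG — no ATG→stop ORF.
Frame -1: CGG CGC ATA AAA GTT GAC GAG AAT ATG TCA TTC AGA TGT ACC GTT AGC — no ATG→stop ORF.
Frame -2: GGC GCA TAA AAG TTG ACG AGA ATA TGT CAT TCA GAT GTA CCG TTA GCA — no ATG→stop ORF.
Frame -3: GCG CAT AAA AGT TGA CGA GAA TAT GTC ATT CAG ATG TAC CGT TAG CAT — ATG at 36, stop TAG at 45 → 12 nt.
ORFs ≥ 12 nucleotides: frame -3 36–47 (12 nucleotides). Count = 1.

1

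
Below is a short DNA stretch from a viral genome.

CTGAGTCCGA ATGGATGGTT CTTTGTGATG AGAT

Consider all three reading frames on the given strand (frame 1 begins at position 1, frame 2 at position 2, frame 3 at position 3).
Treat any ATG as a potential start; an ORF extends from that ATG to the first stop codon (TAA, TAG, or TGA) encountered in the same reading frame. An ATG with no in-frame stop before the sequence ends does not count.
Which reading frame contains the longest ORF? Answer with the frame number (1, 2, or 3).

2

Frame 1: CTG AGT CCG AAT GGA TGG TTC TTT GTG ATG AGA — no ATG→stop ORF.
Frame 2: TGA GTC CGA ATG GAT GGT TCT TTG TGA TGA GAT — ATG at 11, stop TGA at 26 → 18 nt.
Frame 3: GAG TCC GAA TGG ATG GTT CTT TGT GAT GAG — no ATG→stop ORF.
Longest ORF is 18 nt in frame 2 (positions 11–28).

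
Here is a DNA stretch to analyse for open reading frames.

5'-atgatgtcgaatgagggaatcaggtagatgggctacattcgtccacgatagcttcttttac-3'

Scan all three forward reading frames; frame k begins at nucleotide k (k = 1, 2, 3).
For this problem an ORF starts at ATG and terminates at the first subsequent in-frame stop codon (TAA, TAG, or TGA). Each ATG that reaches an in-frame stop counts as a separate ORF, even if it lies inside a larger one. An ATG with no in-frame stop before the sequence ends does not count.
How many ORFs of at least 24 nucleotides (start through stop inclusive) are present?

3

Frame 1: ATG ATG TCG AAT GAG GGA ATC AGG TAG ATG GGC TAC ATT CGT CCA CGA TAG CTT CTT TTA — ATG at 1, stop TAG at 25 → 27 nt; ATG at 4, stop TAG at 25 → 24 nt; ATG at 28, stop TAG at 49 → 24 nt.
Frame 2: TGA TGT CGA ATG AGG GAA TCA GGT AGA TGG GCT ACA TTC GTC CAC GAT AGC TTC TTT TAC — no ATG→stop ORF.
Frame 3: GAT GTC GAA TGA GGG AAT CAG GTA GAT GGG CTA CAT TCG TCC ACG ATA GCT TCT TTT — no ATG→stop ORF.
ORFs ≥ 24 nucleotides: frame 1 1–27 (27 nucleotides), frame 1 4–27 (24 nucleotides), frame 1 28–51 (24 nucleotides). Count = 3.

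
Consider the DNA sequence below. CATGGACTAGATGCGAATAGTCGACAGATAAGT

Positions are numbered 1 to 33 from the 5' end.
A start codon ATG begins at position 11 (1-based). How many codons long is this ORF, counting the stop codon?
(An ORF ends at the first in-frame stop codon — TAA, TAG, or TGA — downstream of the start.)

7

Codons from position 11: ATG (11–13), CGA (14–16), ATA (17–19), GTC (20–22), GAC (23–25), AGA (26–28), TAA (29–31).
TAA is the first in-frame stop; that's 7 codons including the stop.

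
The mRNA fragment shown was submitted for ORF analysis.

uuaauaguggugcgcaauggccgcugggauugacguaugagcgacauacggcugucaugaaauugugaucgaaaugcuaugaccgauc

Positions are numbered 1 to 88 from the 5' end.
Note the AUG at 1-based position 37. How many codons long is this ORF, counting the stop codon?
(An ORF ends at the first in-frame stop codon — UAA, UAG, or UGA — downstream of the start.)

Codons from position 37: AUG (37–39), AGC (40–42), GAC (43–45), AUA (46–48), CGG (49–51), CUG (52–54), UCA (55–57), UGA (58–60).
UGA is the first in-frame stop; that's 8 codons including the stop.

8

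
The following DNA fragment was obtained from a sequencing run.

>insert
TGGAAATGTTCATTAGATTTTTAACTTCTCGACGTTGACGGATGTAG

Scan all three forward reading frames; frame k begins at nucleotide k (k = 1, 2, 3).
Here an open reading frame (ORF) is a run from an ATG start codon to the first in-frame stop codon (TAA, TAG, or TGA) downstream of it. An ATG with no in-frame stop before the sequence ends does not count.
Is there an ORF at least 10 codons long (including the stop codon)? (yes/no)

Frame 1: TGG AAA TGT TCA TTA GAT TTT TAA CTT CTC GAC GTT GAC GGA TGT — no ATG→stop ORF.
Frame 2: GGA AAT GTT CAT TAG ATT TTT AAC TTC TCG ACG TTG ACG GAT GTA — no ATG→stop ORF.
Frame 3: GAA ATG TTC ATT AGA TTT TTA ACT TCT CGA CGT TGA CGG ATG TAG — ATG at 6, stop TGA at 36 → 33 nt; ATG at 42, stop TAG at 45 → 6 nt.
Frame 3 has an ORF of 11 codons (positions 6–38) ≥ 10, so yes.

yes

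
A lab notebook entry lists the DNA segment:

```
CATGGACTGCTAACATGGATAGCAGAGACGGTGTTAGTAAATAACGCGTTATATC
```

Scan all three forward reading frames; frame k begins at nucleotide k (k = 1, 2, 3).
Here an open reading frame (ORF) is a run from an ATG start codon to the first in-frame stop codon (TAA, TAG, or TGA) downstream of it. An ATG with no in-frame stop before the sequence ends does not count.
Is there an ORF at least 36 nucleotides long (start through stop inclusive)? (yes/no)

no

Frame 1: CAT GGA CTG CTA ACA TGG ATA GCA GAG ACG GTG TTA GTA AAT AAC GCG TTA TAT — no ATG→stop ORF.
Frame 2: ATG GAC TGC TAA CAT GGA TAG CAG AGA CGG TGT TAG TAA ATA ACG CGT TAT ATC — ATG at 2, stop TAA at 11 → 12 nt.
Frame 3: TGG ACT GCT AAC ATG GAT AGC AGA GAC GGT GTT AGT AAA TAA CGC GTT ATA — ATG at 15, stop TAA at 42 → 30 nt.
Largest ORF found is 30 nucleotides < 36, so no.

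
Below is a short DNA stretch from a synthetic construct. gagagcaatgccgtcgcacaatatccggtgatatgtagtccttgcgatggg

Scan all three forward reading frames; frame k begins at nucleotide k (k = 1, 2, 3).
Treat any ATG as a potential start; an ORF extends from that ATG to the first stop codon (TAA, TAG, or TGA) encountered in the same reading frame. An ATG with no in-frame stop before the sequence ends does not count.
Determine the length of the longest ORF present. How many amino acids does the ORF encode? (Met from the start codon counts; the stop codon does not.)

7

Frame 1: GAG AGC AAT GCC GTC GCA CAA TAT CCG GTG ATA TGT AGT CCT TGC GAT GGG — no ATG→stop ORF.
Frame 2: AGA GCA ATG CCG TCG CAC AAT ATC CGG TGA TAT GTA GTC CTT GCG ATG — ATG at 8, stop TGA at 29 → 24 nt.
Frame 3: GAG CAA TGC CGT CGC ACA ATA TCC GGT GAT ATG TAG TCC TTG CGA TGG — ATG at 33, stop TAG at 36 → 6 nt.
Longest: frame 2, positions 8–31, 24 nt = 8 codons = 7 aa. → 7 amino acids.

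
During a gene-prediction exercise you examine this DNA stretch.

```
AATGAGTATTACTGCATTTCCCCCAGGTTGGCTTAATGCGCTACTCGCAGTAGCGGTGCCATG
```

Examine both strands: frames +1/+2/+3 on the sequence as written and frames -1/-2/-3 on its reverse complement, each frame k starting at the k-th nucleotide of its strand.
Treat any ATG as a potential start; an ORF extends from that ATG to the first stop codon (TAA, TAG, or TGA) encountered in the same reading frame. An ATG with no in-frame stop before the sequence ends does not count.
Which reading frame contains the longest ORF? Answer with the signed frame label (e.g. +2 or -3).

-2

Reverse complement (5'→3'): CATGGCACCGCTACTGCGAGTAGCGCATTAAGCCAACCTGGGGGAAATGCAGTAATACTCATT
Frame +1: AAT GAG TAT TAC TGC ATT TCC CCC AGG TTG GCT TAA TGC GCT ACT CGC AGT AGC GGT GCC ATG — no ATG→stop ORF.
Frame +2: ATG AGT ATT ACT GCA TTT CCC CCA GGT TGG CTT AAT GCG CTA CTC GCA GTA GCG GTG CCA — no ATG→stop ORF.
Frame +3: TGA GTA TTA CTG CAT TTC CCC CAG GTT GGC TTA ATG CGC TAC TCG CAG TAG CGG TGC CAT — ATG at 36, stop TAG at 51 → 18 nt.
Frame -1: CAT GGC ACC GCT ACT GCG AGT AGC GCA TTA AGC CAA CCT GGG GGA AAT GCA GTA ATA CTC ATT — no ATG→stop ORF.
Frame -2: ATG GCA CCG CTA CTG CGA GTA GCG CAT TAA GCC AAC CTG GGG GAA ATG CAG TAA TAC TCA — ATG at 2, stop TAA at 29 → 30 nt; ATG at 47, stop TAA at 53 → 9 nt.
Frame -3: TGG CAC CGC TAC TGC GAG TAG CGC ATT AAG CCA ACC TGG GGG AAA TGC AGT AAT ACT CAT — no ATG→stop ORF.
Longest ORF is 30 nt in frame -2 (positions 2–31).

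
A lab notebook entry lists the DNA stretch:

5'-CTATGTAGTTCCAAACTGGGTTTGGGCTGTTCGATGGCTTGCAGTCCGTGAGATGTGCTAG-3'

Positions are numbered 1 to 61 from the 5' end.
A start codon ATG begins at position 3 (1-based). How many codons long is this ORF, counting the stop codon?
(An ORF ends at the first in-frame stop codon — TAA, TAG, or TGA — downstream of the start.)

Codons from position 3: ATG (3–5), TAG (6–8).
TAG is the first in-frame stop; that's 2 codons including the stop.

2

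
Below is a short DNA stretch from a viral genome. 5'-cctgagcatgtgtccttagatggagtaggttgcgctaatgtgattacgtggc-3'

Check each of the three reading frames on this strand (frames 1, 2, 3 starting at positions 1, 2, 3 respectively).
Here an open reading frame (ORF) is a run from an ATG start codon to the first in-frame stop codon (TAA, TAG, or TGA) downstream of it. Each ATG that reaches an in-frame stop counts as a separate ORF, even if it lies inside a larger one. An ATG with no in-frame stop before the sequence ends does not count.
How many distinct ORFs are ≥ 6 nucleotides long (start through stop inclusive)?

Frame 1: CCT GAG CAT GTG TCC TTA GAT GGA GTA GGT TGC GCT AAT GTG ATT ACG TGG — no ATG→stop ORF.
Frame 2: CTG AGC ATG TGT CCT TAG ATG GAG TAG GTT GCG CTA ATG TGA TTA CGT GGC — ATG at 8, stop TAG at 17 → 12 nt; ATG at 20, stop TAG at 26 → 9 nt; ATG at 38, stop TGA at 41 → 6 nt.
Frame 3: TGA GCA TGT GTC CTT AGA TGG AGT AGG TTG CGC TAA TGT GAT TAC GTG — no ATG→stop ORF.
ORFs ≥ 6 nucleotides: frame 2 8–19 (12 nucleotides), frame 2 20–28 (9 nucleotides), frame 2 38–43 (6 nucleotides). Count = 3.

3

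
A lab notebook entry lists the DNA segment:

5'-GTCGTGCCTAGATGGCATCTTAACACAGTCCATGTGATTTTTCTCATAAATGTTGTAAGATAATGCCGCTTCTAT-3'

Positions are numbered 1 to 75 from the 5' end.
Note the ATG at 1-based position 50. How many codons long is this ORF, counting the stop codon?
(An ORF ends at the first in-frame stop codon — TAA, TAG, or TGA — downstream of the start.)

Codons from position 50: ATG (50–52), TTG (53–55), TAA (56–58).
TAA is the first in-frame stop; that's 3 codons including the stop.

3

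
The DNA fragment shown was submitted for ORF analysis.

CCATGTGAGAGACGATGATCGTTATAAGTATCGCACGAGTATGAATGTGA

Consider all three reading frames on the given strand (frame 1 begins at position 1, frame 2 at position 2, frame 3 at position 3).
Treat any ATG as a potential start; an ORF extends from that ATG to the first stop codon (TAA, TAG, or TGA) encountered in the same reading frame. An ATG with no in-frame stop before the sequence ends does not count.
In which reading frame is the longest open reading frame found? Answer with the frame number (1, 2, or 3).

3

Frame 1: CCA TGT GAG AGA CGA TGA TCG TTA TAA GTA TCG CAC GAG TAT GAA TGT — no ATG→stop ORF.
Frame 2: CAT GTG AGA GAC GAT GAT CGT TAT AAG TAT CGC ACG AGT ATG AAT GTG — no ATG→stop ORF.
Frame 3: ATG TGA GAG ACG ATG ATC GTT ATA AGT ATC GCA CGA GTA TGA ATG TGA — ATG at 3, stop TGA at 6 → 6 nt; ATG at 15, stop TGA at 42 → 30 nt; ATG at 45, stop TGA at 48 → 6 nt.
Longest ORF is 30 nt in frame 3 (positions 15–44).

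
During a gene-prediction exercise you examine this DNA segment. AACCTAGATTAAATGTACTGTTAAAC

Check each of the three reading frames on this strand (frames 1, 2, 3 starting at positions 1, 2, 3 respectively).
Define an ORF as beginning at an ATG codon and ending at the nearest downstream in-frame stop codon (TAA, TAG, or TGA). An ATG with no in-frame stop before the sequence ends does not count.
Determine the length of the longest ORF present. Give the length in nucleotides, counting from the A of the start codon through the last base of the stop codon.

Frame 1: AAC CTA GAT TAA ATG TAC TGT TAA — ATG at 13, stop TAA at 22 → 12 nt.
Frame 2: ACC TAG ATT AAA TGT ACT GTT AAA — no ATG→stop ORF.
Frame 3: CCT AGA TTA AAT GTA CTG TTA AAC — no ATG→stop ORF.
Longest: frame 1, positions 13–24, 12 nt = 4 codons = 3 aa. → 12 nucleotides.

12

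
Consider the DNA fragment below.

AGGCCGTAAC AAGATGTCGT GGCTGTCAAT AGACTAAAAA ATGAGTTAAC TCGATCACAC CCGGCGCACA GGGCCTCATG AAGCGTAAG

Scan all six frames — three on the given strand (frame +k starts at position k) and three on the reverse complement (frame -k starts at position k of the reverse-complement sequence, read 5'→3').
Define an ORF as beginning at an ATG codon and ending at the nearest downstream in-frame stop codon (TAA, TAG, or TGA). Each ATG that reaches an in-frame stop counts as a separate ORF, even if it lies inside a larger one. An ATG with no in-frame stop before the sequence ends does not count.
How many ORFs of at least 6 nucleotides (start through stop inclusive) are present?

3

Reverse complement (5'→3'): CTTACGCTTCATGAGGCCCTGTGCGCCGGGTGTGATCGAGTTAACTCATTTTTTAGTCTATTGACAGCCACGACATCTTGTTACGGCCT
Frame +1: AGG CCG TAA CAA GAT GTC GTG GCT GTC AAT AGA CTA AAA AAT GAG TTA ACT CGA TCA CAC CCG GCG CAC AGG GCC TCA TGA AGC GTA — no ATG→stop ORF.
Frame +2: GGC CGT AAC AAG ATG TCG TGG CTG TCA ATA GAC TAA AAA ATG AGT TAA CTC GAT CAC ACC CGG CGC ACA GGG CCT CAT GAA GCG TAA — ATG at 14, stop TAA at 35 → 24 nt; ATG at 41, stop TAA at 47 → 9 nt.
Frame +3: GCC GTA ACA AGA TGT CGT GGC TGT CAA TAG ACT AAA AAA TGA GTT AAC TCG ATC ACA CCC GGC GCA CAG GGC CTC ATG AAG CGT AAG — no ATG→stop ORF.
Frame -1: CTT ACG CTT CAT GAG GCC CTG TGC GCC GGG TGT GAT CGA GTT AAC TCA TTT TTT AGT CTA TTG ACA GCC ACG ACA TCT TGT TAC GGC — no ATG→stop ORF.
Frame -2: TTA CGC TTC ATG AGG CCC TGT GCG CCG GGT GTG ATC GAG TTA ACT CAT TTT TTA GTC TAT TGA CAG CCA CGA CAT CTT GTT ACG GCC — ATG at 11, stop TGA at 62 → 54 nt.
Frame -3: TAC GCT TCA TGA GGC CCT GTG CGC CGG GTG TGA TCG AGT TAA CTC ATT TTT TAG TCT ATT GAC AGC CAC GAC ATC TTG TTA CGG CCT — no ATG→stop ORF.
ORFs ≥ 6 nucleotides: frame +2 14–37 (24 nucleotides), frame +2 41–49 (9 nucleotides), frame -2 11–64 (54 nucleotides). Count = 3.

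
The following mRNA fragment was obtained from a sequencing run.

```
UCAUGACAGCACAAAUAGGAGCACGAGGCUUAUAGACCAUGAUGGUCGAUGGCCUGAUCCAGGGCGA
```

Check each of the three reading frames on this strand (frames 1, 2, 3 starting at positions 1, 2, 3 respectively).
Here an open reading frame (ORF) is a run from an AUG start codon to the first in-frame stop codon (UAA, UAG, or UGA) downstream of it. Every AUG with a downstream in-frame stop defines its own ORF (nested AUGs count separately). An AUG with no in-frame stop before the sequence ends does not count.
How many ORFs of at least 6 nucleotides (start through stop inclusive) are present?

Frame 1: UCA UGA CAG CAC AAA UAG GAG CAC GAG GCU UAU AGA CCA UGA UGG UCG AUG GCC UGA UCC AGG GCG — AUG at 49, stop UGA at 55 → 9 nt.
Frame 2: CAU GAC AGC ACA AAU AGG AGC ACG AGG CUU AUA GAC CAU GAU GGU CGA UGG CCU GAU CCA GGG CGA — no AUG→stop ORF.
Frame 3: AUG ACA GCA CAA AUA GGA GCA CGA GGC UUA UAG ACC AUG AUG GUC GAU GGC CUG AUC CAG GGC — AUG at 3, stop UAG at 33 → 33 nt.
ORFs ≥ 6 nucleotides: frame 1 49–57 (9 nucleotides), frame 3 3–35 (33 nucleotides). Count = 2.

2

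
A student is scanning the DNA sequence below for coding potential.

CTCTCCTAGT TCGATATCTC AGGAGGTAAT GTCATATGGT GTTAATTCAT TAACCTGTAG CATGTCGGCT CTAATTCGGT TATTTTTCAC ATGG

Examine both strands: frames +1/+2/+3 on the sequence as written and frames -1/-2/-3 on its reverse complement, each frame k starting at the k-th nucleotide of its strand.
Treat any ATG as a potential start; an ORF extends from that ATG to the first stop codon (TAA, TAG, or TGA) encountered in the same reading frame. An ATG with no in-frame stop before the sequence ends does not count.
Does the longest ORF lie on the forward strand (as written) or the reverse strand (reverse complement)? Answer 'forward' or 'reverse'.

reverse

Reverse complement (5'→3'): CCATGTGAAAAATAACCGAATTAGAGCCGACATGCTACAGGTTAATGAATTAACACCATATGACATTACCTCCTGAGATATCGAACTAGGAGAG
Frame +1: CTC TCC TAG TTC GAT ATC TCA GGA GGT AAT GTC ATA TGG TGT TAA TTC ATT AAC CTG TAG CAT GTC GGC TCT AAT TCG GTT ATT TTT CAC ATG — no ATG→stop ORF.
Frame +2: TCT CCT AGT TCG ATA TCT CAG GAG GTA ATG TCA TAT GGT GTT AAT TCA TTA ACC TGT AGC ATG TCG GCT CTA ATT CGG TTA TTT TTC ACA TGG — no ATG→stop ORF.
Frame +3: CTC CTA GTT CGA TAT CTC AGG AGG TAA TGT CAT ATG GTG TTA ATT CAT TAA CCT GTA GCA TGT CGG CTC TAA TTC GGT TAT TTT TCA CAT — ATG at 36, stop TAA at 51 → 18 nt.
Frame -1: CCA TGT GAA AAA TAA CCG AAT TAG AGC CGA CAT GCT ACA GGT TAA TGA ATT AAC ACC ATA TGA CAT TAC CTC CTG AGA TAT CGA ACT AGG AGA — no ATG→stop ORF.
Frame -2: CAT GTG AAA AAT AAC CGA ATT AGA GCC GAC ATG CTA CAG GTT AAT GAA TTA ACA CCA TAT GAC ATT ACC TCC TGA GAT ATC GAA CTA GGA GAG — ATG at 32, stop TGA at 74 → 45 nt.
Frame -3: ATG TGA AAA ATA ACC GAA TTA GAG CCG ACA TGC TAC AGG TTA ATG AAT TAA CAC CAT ATG ACA TTA CCT CCT GAG ATA TCG AAC TAG GAG — ATG at 3, stop TGA at 6 → 6 nt; ATG at 45, stop TAA at 51 → 9 nt; ATG at 60, stop TAG at 87 → 30 nt.
Forward-strand max 18 nt; reverse-strand max 45 nt. The reverse strand has the longer ORF.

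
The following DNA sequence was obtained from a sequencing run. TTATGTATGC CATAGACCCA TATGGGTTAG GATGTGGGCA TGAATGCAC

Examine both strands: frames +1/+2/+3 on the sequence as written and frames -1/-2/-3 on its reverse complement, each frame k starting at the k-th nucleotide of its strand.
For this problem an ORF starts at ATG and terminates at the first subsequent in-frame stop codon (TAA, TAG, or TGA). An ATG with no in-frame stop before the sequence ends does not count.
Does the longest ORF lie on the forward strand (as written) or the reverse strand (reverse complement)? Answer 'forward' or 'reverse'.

Reverse complement (5'→3'): GTGCATTCATGCCCACATCCTAACCCATATGGGTCTATGGCATACATAA
Frame +1: TTA TGT ATG CCA TAG ACC CAT ATG GGT TAG GAT GTG GGC ATG AAT GCA — ATG at 7, stop TAG at 13 → 9 nt; ATG at 22, stop TAG at 28 → 9 nt.
Frame +2: TAT GTA TGC CAT AGA CCC ATA TGG GTT AGG ATG TGG GCA TGA ATG CAC — ATG at 32, stop TGA at 41 → 12 nt.
Frame +3: ATG TAT GCC ATA GAC CCA TAT GGG TTA GGA TGT GGG CAT GAA TGC — no ATG→stop ORF.
Frame -1: GTG CAT TCA TGC CCA CAT CCT AAC CCA TAT GGG TCT ATG GCA TAC ATA — no ATG→stop ORF.
Frame -2: TGC ATT CAT GCC CAC ATC CTA ACC CAT ATG GGT CTA TGG CAT ACA TAA — ATG at 29, stop TAA at 47 → 21 nt.
Frame -3: GCA TTC ATG CCC ACA TCC TAA CCC ATA TGG GTC TAT GGC ATA CAT — ATG at 9, stop TAA at 21 → 15 nt.
Forward-strand max 12 nt; reverse-strand max 21 nt. The reverse strand has the longer ORF.

reverse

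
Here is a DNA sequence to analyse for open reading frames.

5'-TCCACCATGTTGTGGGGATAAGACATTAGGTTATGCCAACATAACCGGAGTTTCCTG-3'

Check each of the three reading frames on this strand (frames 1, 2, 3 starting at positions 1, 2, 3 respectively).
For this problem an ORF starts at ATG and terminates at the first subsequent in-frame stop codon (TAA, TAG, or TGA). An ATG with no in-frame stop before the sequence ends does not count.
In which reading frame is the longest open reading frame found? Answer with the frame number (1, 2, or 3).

1

Frame 1: TCC ACC ATG TTG TGG GGA TAA GAC ATT AGG TTA TGC CAA CAT AAC CGG AGT TTC CTG — ATG at 7, stop TAA at 19 → 15 nt.
Frame 2: CCA CCA TGT TGT GGG GAT AAG ACA TTA GGT TAT GCC AAC ATA ACC GGA GTT TCC — no ATG→stop ORF.
Frame 3: CAC CAT GTT GTG GGG ATA AGA CAT TAG GTT ATG CCA ACA TAA CCG GAG TTT CCT — ATG at 33, stop TAA at 42 → 12 nt.
Longest ORF is 15 nt in frame 1 (positions 7–21).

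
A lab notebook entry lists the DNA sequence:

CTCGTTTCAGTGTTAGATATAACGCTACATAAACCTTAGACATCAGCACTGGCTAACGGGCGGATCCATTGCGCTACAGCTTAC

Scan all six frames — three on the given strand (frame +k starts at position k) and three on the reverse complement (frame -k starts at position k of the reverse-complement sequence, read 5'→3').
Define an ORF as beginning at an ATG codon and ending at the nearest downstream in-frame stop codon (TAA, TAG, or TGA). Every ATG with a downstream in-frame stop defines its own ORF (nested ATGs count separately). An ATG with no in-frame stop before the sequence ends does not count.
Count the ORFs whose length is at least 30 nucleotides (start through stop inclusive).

Reverse complement (5'→3'): GTAAGCTGTAGCGCAATGGATCCGCCCGTTAGCCAGTGCTGATGTCTAAGGTTTATGTAGCGTTATATCTAACACTGAAACGAG
Frame +1: CTC GTT TCA GTG TTA GAT ATA ACG CTA CAT AAA CCT TAG ACA TCA GCA CTG GCT AAC GGG CGG ATC CAT TGC GCT ACA GCT TAC — no ATG→stop ORF.
Frame +2: TCG TTT CAG TGT TAG ATA TAA CGC TAC ATA AAC CTT AGA CAT CAG CAC TGG CTA ACG GGC GGA TCC ATT GCG CTA CAG CTT — no ATG→stop ORF.
Frame +3: CGT TTC AGT GTT AGA TAT AAC GCT ACA TAA ACC TTA GAC ATC AGC ACT GGC TAA CGG GCG GAT CCA TTG CGC TAC AGC TTA — no ATG→stop ORF.
Frame -1: GTA AGC TGT AGC GCA ATG GAT CCG CCC GTT AGC CAG TGC TGA TGT CTA AGG TTT ATG TAG CGT TAT ATC TAA CAC TGA AAC GAG — ATG at 16, stop TGA at 40 → 27 nt; ATG at 55, stop TAG at 58 → 6 nt.
Frame -2: TAA GCT GTA GCG CAA TGG ATC CGC CCG TTA GCC AGT GCT GAT GTC TAA GGT TTA TGT AGC GTT ATA TCT AAC ACT GAA ACG — no ATG→stop ORF.
Frame -3: AAG CTG TAG CGC AAT GGA TCC GCC CGT TAG CCA GTG CTG ATG TCT AAG GTT TAT GTA GCG TTA TAT CTA ACA CTG AAA CGA — no ATG→stop ORF.
No ORF reaches 30 nucleotides. Count = 0.

0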